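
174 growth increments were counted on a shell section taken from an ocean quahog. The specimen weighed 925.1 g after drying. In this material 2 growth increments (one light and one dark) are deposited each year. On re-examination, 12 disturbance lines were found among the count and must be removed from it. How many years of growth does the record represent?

Correcting the raw count gives 174 − 12 = 162 true growth increments.
162 growth increments at 2 per year is 162 / 2 = 81 years.

81 years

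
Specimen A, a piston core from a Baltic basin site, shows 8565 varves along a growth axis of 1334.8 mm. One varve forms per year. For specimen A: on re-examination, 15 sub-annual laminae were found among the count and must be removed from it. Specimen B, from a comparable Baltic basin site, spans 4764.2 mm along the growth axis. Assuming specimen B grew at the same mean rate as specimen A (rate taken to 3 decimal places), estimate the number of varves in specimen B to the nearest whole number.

30540 varves

Specimen A: correcting the raw count gives 8565 − 15 = 8550 true varves.
A: Extension rate ≈ 1334.8 / 8550 = 0.156 mm per year.
Specimen B: 4764.2 mm / 0.156 mm per year = 30539.74 years ≈ 30540 varves.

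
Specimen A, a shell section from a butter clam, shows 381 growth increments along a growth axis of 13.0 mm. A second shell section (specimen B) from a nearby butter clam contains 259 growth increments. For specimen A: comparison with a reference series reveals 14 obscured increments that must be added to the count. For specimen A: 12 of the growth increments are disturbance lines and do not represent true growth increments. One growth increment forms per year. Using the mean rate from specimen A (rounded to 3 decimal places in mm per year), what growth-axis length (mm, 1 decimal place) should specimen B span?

8.8 mm

Specimen A: after corrections the count is 381 − 12 + 14 = 383 growth increments.
A: Mean rate = 13.0 mm / 383 years ≈ 0.034 mm/year.
For B, 0.034 mm/year × 259 years = 8.8 mm.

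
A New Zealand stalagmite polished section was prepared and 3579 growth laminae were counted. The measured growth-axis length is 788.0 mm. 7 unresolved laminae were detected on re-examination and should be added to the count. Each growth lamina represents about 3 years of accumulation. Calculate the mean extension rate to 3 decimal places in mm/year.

After corrections the count is 3579 + 7 = 3586 growth laminae.
Multiplying by 3 years per growth lamina: 3586 × 3 = 10758 years.
Extension rate ≈ 788.0 / 10758 = 0.073 mm/year.

0.073 mm/year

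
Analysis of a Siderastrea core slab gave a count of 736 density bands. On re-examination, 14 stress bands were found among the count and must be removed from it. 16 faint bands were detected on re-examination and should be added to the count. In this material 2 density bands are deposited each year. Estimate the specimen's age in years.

True density band count = 736 − 14 + 16 = 738.
With 2 density bands per year, 738 / 2 = 369 years.

369 years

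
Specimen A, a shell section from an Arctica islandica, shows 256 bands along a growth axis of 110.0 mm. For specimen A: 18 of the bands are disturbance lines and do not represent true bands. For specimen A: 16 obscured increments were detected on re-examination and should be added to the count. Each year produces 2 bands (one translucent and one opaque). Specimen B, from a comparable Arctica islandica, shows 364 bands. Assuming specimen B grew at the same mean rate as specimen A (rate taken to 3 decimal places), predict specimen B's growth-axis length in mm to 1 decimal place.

157.6 mm

Specimen A: adjusted count: 256 − 18 + 16 = 254 bands.
Specimen A: with 2 bands per year, 254 / 2 = 127 years.
A: 110.0 mm over 127 years gives 110.0 / 127 ≈ 0.866 mm per year.
Specimen B: with 2 bands per year, 364 / 2 = 182 years. For B, 0.866 mm/year × 182 years = 157.6 mm.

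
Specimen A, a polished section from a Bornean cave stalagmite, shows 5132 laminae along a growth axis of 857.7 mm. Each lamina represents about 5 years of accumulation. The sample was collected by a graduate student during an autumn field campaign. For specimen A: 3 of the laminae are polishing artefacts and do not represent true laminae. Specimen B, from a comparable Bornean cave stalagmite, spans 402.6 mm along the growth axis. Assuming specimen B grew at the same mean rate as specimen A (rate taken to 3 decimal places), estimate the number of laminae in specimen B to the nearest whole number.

2440 laminae

Specimen A: after corrections the count is 5132 − 3 = 5129 laminae.
Specimen A: 5129 laminae at 5 years each span 5129 × 5 = 25645 years.
A: Mean rate = 857.7 mm / 25645 years ≈ 0.033 mm per year.
Specimen B: 402.6 mm / 0.033 mm per year = 12200.00 years; at 5 years per lamina that is 12200.00 / 5 ≈ 2440 laminae.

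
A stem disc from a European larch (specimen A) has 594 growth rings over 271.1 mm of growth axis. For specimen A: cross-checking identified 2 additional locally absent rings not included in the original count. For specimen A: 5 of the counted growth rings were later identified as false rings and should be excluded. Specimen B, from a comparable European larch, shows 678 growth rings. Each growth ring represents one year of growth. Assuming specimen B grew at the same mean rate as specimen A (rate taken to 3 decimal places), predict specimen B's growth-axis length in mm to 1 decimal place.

Specimen A: adjusted count: 594 − 5 + 2 = 591 growth rings.
A: Extension rate ≈ 271.1 / 591 = 0.459 mm/year.
For B, 0.459 mm/year × 678 years = 311.2 mm.

311.2 mm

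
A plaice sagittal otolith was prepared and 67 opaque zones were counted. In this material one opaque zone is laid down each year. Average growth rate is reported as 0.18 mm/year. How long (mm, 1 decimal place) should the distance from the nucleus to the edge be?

12.1 mm

The record spans 67 years at 0.18 mm per year.
67 years at 0.18 mm/year gives 0.18 × 67 = 12.1 mm.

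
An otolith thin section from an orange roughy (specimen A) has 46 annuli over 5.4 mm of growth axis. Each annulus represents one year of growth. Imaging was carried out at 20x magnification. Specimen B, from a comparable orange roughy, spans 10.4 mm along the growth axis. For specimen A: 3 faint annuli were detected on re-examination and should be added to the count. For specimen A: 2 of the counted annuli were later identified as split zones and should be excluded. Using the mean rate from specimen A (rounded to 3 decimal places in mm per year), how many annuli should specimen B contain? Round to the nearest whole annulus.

90 annuli

Specimen A: correcting the raw count gives 46 − 2 + 3 = 47 true annuli.
A: 5.4 mm over 47 years gives 5.4 / 47 ≈ 0.115 mm per year.
Specimen B: 10.4 mm / 0.115 mm per year = 90.43 years ≈ 90 annuli.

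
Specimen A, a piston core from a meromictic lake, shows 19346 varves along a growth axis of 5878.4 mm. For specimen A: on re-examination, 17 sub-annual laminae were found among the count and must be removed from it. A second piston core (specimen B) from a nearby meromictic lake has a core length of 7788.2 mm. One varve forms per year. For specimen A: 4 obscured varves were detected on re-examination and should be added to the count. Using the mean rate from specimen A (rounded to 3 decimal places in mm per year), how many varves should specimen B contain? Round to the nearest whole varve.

25619 varves

Specimen A: true varve count = 19346 − 17 + 4 = 19333.
A: Mean rate = 5878.4 mm / 19333 years ≈ 0.304 mm/yr.
For B, 7788.2 / 0.304 = 25619.08 years ≈ 25619 varves.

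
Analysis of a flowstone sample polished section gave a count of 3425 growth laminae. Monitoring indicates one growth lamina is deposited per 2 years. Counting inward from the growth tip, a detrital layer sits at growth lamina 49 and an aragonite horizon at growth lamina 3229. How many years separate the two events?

Separation: 3229 − 49 = 3180 growth laminae.
Multiplying by 2 years per growth lamina: 3180 × 2 = 6360 years.

6360 years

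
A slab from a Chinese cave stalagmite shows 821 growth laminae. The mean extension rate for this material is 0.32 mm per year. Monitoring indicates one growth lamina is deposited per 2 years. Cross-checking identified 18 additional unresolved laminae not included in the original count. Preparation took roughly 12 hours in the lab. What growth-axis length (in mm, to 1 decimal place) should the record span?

Correcting the raw count gives 821 + 18 = 839 true growth laminae.
At 2 years per growth lamina, 839 × 2 = 1678 years.
1678 years at 0.32 mm/year gives 0.32 × 1678 = 537.0 mm.

537.0 mm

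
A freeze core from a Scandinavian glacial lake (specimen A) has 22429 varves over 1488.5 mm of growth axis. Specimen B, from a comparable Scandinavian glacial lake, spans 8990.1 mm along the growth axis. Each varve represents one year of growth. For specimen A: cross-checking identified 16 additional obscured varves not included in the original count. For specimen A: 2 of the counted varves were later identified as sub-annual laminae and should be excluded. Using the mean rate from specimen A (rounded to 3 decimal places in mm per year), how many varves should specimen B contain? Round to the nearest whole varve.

136214 varves

Specimen A: after corrections the count is 22429 − 2 + 16 = 22443 varves.
A: 1488.5 mm over 22443 years gives 1488.5 / 22443 ≈ 0.066 mm/year.
B spans 8990.1 / 0.066 = 136213.64 years ≈ 136214 varves.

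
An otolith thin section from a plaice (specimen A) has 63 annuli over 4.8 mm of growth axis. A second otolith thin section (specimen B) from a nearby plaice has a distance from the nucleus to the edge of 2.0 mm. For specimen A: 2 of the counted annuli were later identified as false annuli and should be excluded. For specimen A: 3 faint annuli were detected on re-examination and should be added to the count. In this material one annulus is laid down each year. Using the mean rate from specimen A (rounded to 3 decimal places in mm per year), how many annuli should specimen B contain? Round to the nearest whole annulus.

27 annuli

Specimen A: true annulus count = 63 − 2 + 3 = 64.
A: 4.8 mm over 64 years gives 4.8 / 64 ≈ 0.075 mm per year.
For B, 2.0 / 0.075 = 26.67 years ≈ 27 annuli.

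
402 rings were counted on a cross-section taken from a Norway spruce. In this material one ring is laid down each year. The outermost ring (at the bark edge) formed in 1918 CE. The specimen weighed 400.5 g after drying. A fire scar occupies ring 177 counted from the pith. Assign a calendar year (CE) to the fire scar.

Between ring 177 and the bark edge there are 402 − 177 = 225 rings.
Counting back 225 years from 1918 CE places the fire scar in 1918 − 225 = 1693 CE.

1693 CE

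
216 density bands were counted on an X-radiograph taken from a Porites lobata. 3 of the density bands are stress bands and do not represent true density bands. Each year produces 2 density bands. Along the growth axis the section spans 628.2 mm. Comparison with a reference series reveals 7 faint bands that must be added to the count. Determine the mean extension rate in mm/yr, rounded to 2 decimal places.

After corrections the count is 216 − 3 + 7 = 220 density bands.
With 2 density bands per year, 220 / 2 = 110 years.
Mean rate = 628.2 mm / 110 years ≈ 5.71 mm/yr.

5.71 mm/yr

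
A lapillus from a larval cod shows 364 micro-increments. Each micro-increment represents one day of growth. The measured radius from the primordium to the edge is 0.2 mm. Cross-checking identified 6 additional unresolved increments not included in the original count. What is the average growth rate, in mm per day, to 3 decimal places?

After corrections the count is 364 + 6 = 370 micro-increments.
Mean rate = 0.2 mm / 370 days ≈ 0.001 mm per day.

0.001 mm per day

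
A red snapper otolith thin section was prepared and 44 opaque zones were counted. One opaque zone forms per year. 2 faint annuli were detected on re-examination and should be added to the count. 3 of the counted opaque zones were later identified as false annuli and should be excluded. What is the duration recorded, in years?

43 yr

True opaque zone count = 44 − 3 + 2 = 43.
With a one-to-one opaque zone periodicity this is 43 years.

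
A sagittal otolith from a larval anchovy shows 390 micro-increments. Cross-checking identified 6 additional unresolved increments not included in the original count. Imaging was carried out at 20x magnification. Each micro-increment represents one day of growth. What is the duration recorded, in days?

After corrections the count is 390 + 6 = 396 micro-increments.
With a one-to-one micro-increment periodicity this is 396 days.

396 days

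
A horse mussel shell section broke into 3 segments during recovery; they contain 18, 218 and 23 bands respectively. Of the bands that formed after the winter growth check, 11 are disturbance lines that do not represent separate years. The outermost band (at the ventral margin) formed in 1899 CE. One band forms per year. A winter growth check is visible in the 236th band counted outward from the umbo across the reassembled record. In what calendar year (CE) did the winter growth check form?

1887 CE

Total bands = 18 + 218 + 23 = 259.
259 − 236 = 23 bands lie beyond the winter growth check toward the ventral margin.
Excluding 11 false bands: 23 − 11 = 12.
The band at the ventral margin is 1899 CE, so the winter growth check dates to 1899 − 12 = 1887 CE.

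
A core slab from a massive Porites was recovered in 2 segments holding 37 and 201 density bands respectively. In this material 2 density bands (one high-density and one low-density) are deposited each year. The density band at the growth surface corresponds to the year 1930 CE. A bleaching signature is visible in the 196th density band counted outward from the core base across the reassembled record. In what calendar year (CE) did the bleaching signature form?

Total density bands = 37 + 201 = 238.
The bleaching signature sits at density band 196 from the core base, so 238 − 196 = 42 density bands formed after it.
42 density bands at 2 per year is 42 / 2 = 21 years.
Counting back 21 years from 1930 CE places the bleaching signature in 1930 − 21 = 1909 CE.

1909 CE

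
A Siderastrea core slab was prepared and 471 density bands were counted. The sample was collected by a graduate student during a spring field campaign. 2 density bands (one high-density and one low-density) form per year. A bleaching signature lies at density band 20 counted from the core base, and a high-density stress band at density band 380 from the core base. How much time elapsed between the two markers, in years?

The two markers are separated by 380 − 20 = 360 density bands.
360 density bands at 2 per year is 360 / 2 = 180 years.

180 years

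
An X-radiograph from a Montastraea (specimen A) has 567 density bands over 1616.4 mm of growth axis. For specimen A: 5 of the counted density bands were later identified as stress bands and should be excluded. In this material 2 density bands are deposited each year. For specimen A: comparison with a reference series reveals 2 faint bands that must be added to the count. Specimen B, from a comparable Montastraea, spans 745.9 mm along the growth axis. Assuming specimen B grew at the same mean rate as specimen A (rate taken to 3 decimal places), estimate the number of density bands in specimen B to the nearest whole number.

260 density bands

Specimen A: adjusted count: 567 − 5 + 2 = 564 density bands.
Specimen A: with 2 density bands per year, 564 / 2 = 282 years.
A: Extension rate ≈ 1616.4 / 282 = 5.732 mm/year.
B spans 745.9 / 5.732 = 130.13 years; at 2 density bands per year that is 130.13 × 2 ≈ 260 density bands.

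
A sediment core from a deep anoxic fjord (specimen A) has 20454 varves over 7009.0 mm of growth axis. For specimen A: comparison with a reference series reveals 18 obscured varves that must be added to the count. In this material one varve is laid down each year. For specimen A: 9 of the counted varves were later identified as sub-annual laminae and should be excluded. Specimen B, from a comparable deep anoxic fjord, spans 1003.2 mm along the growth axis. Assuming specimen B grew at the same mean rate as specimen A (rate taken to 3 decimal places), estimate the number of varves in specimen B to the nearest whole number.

2925 varves

Specimen A: correcting the raw count gives 20454 − 9 + 18 = 20463 true varves.
A: 7009.0 mm over 20463 years gives 7009.0 / 20463 ≈ 0.343 mm/year.
B spans 1003.2 / 0.343 = 2924.78 years ≈ 2925 varves.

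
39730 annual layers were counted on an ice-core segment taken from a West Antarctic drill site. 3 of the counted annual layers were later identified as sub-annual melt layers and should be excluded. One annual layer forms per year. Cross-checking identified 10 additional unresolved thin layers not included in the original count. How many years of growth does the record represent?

39737 yr

After corrections the count is 39730 − 3 + 10 = 39737 annual layers.
One annual layer per year makes the duration 39737 years.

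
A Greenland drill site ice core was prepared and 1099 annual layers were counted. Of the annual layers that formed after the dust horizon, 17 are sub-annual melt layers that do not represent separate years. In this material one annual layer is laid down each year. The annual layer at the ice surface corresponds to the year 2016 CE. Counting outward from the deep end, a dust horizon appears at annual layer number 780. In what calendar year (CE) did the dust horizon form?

1099 − 780 = 319 annual layers lie beyond the dust horizon toward the ice surface.
Excluding 17 false annual layers: 319 − 17 = 302.
Counting back 302 years from 2016 CE places the dust horizon in 2016 − 302 = 1714 CE.

1714 CE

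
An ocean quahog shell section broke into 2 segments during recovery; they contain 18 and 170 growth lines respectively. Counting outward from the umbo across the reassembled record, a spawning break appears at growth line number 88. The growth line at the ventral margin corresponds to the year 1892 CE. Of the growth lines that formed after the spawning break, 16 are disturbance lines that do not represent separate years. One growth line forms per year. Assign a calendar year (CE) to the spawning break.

1808 CE

Total growth lines = 18 + 170 = 188.
188 − 88 = 100 growth lines lie beyond the spawning break toward the ventral margin.
Excluding 16 false growth lines: 100 − 16 = 84.
Counting back 84 years from 1892 CE places the spawning break in 1892 − 84 = 1808 CE.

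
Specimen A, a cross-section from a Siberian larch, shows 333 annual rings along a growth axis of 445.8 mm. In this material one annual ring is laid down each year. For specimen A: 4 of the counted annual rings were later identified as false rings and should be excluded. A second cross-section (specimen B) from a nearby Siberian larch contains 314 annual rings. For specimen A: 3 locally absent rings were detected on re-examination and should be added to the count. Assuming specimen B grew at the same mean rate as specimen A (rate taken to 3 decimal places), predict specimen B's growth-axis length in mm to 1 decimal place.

421.7 mm

Specimen A: true annual ring count = 333 − 4 + 3 = 332.
A: Mean rate = 445.8 mm / 332 years ≈ 1.343 mm per year.
B's length ≈ 1.343 × 314 = 421.7 mm.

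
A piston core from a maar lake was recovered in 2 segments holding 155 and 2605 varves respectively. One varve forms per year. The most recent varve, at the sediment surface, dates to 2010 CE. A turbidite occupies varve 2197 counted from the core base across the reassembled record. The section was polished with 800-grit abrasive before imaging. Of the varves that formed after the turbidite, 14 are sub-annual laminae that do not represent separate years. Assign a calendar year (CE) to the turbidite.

1461 CE

Total varves = 155 + 2605 = 2760.
Between varve 2197 and the sediment surface there are 2760 − 2197 = 563 varves.
Excluding 14 false varves: 563 − 14 = 549.
Counting back 549 years from 2010 CE places the turbidite in 2010 − 549 = 1461 CE.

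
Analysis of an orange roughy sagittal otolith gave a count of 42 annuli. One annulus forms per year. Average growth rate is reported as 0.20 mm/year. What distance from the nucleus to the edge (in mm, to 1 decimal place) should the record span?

42 years of growth are recorded.
Predicted length = 0.20 mm/year × 42 years = 8.4 mm.

8.4 mm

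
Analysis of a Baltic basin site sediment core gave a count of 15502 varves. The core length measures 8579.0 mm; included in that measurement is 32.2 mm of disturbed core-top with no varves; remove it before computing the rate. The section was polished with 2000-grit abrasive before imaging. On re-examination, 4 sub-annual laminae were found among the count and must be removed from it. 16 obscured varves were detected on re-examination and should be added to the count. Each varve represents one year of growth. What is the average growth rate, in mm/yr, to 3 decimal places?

After corrections the count is 15502 − 4 + 16 = 15514 varves.
The growth record spans 8579.0 − 32.2 = 8546.8 mm.
Mean rate = 8546.8 mm / 15514 years ≈ 0.551 mm/yr.

0.551 mm/yr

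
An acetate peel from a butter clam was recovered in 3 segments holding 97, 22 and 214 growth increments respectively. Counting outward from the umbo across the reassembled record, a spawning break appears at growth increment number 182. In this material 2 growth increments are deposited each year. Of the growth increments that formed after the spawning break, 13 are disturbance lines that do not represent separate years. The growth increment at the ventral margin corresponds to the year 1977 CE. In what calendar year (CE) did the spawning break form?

1908 CE

Total growth increments = 97 + 22 + 214 = 333.
The spawning break sits at growth increment 182 from the umbo, so 333 − 182 = 151 growth increments formed after it.
Excluding 13 false growth increments: 151 − 13 = 138.
With 2 growth increments per year, 138 / 2 = 69 years.
The growth increment at the ventral margin is 1977 CE, so the spawning break dates to 1977 − 69 = 1908 CE.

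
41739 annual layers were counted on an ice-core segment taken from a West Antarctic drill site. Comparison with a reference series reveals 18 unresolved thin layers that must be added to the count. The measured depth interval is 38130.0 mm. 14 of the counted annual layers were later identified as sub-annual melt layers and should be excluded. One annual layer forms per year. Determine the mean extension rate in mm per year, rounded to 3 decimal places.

0.913 mm per year

True annual layer count = 41739 − 14 + 18 = 41743.
38130.0 mm over 41743 years gives 38130.0 / 41743 ≈ 0.913 mm per year.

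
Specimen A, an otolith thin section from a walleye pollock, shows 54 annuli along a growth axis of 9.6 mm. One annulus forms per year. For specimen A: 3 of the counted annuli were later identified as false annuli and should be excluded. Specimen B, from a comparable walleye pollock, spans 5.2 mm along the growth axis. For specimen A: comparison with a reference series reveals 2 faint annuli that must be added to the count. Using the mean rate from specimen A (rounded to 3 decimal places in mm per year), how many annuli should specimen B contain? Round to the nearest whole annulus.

29 annuli

Specimen A: adjusted count: 54 − 3 + 2 = 53 annuli.
A: Extension rate ≈ 9.6 / 53 = 0.181 mm/yr.
Specimen B: 5.2 mm / 0.181 mm per year = 28.73 years ≈ 29 annuli.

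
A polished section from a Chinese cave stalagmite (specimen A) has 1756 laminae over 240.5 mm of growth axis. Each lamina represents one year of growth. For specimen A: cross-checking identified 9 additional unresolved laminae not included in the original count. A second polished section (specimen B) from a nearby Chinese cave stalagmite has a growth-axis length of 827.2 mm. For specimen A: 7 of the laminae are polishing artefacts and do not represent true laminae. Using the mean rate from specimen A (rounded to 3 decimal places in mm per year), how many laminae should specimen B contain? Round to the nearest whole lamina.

6038 laminae

Specimen A: after corrections the count is 1756 − 7 + 9 = 1758 laminae.
A: Extension rate ≈ 240.5 / 1758 = 0.137 mm per year.
Specimen B: 827.2 mm / 0.137 mm per year = 6037.96 years ≈ 6038 laminae.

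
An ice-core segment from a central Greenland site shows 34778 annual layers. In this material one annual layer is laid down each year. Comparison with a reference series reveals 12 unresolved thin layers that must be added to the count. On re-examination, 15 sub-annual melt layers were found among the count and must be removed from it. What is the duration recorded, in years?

34775 yr

Correcting the raw count gives 34778 − 15 + 12 = 34775 true annual layers.
At one annual layer per year, that is 34775 years.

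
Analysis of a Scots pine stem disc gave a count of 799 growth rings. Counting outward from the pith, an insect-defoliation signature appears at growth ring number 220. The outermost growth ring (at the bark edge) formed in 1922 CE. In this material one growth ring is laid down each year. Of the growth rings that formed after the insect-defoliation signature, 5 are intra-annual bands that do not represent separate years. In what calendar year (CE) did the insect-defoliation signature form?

The insect-defoliation signature sits at growth ring 220 from the pith, so 799 − 220 = 579 growth rings formed after it.
Removing the 5 false growth rings leaves 579 − 5 = 574 true growth rings beyond the insect-defoliation signature.
Counting back 574 years from 1922 CE places the insect-defoliation signature in 1922 − 574 = 1348 CE.

1348 CE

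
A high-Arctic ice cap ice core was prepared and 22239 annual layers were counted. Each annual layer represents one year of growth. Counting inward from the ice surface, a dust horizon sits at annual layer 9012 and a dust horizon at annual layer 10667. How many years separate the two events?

10667 − 9012 = 1655 annual layers lie between the two events.
One annual layer per year makes the interval 1655 years.

1655 years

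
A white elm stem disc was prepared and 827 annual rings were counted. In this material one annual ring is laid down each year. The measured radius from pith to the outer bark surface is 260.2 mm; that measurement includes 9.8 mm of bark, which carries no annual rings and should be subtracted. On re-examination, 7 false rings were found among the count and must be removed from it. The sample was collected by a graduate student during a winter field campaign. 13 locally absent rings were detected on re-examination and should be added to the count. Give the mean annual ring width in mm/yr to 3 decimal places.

True annual ring count = 827 − 7 + 13 = 833.
Removing the 9.8 mm offcut leaves 260.2 − 9.8 = 250.4 mm.
Mean rate = 250.4 mm / 833 years ≈ 0.301 mm/yr.

0.301 mm/yr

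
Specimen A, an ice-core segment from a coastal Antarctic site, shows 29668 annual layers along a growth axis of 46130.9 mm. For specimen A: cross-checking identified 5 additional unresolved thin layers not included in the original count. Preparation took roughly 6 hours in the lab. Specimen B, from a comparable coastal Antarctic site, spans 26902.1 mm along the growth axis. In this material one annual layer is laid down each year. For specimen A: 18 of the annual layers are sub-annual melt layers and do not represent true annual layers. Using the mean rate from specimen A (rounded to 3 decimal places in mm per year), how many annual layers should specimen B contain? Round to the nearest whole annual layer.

Specimen A: after corrections the count is 29668 − 18 + 5 = 29655 annual layers.
A: 46130.9 mm over 29655 years gives 46130.9 / 29655 ≈ 1.556 mm/yr.
Specimen B: 26902.1 mm / 1.556 mm per year = 17289.27 years ≈ 17289 annual layers.

17289 annual layers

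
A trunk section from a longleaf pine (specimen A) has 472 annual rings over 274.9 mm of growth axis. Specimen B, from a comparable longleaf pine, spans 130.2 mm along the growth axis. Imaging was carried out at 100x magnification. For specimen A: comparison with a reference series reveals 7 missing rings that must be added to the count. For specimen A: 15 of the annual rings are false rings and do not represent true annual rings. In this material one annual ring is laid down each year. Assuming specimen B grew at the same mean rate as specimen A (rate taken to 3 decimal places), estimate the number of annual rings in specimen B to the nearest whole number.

Specimen A: correcting the raw count gives 472 − 15 + 7 = 464 true annual rings.
A: Extension rate ≈ 274.9 / 464 = 0.592 mm/year.
B spans 130.2 / 0.592 = 219.93 years ≈ 220 annual rings.

220 annual rings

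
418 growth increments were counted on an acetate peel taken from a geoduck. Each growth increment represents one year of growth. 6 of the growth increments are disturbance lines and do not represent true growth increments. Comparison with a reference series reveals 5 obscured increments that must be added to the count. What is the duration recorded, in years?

After corrections the count is 418 − 6 + 5 = 417 growth increments.
One growth increment per year makes the duration 417 years.

417 years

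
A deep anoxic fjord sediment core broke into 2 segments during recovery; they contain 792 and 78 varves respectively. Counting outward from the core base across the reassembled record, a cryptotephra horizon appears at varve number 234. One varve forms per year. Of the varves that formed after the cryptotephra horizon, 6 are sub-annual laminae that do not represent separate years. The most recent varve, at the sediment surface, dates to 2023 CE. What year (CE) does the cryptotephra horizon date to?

1393 CE

Total varves = 792 + 78 = 870.
870 − 234 = 636 varves lie beyond the cryptotephra horizon toward the sediment surface.
Excluding 6 false varves: 636 − 6 = 630.
The varve at the sediment surface is 2023 CE, so the cryptotephra horizon dates to 2023 − 630 = 1393 CE.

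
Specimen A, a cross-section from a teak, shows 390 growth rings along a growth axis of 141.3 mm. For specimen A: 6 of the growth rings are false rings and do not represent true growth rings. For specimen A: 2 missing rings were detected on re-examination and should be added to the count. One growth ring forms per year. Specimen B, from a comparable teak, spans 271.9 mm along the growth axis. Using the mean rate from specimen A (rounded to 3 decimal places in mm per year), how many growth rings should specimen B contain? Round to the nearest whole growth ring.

Specimen A: after corrections the count is 390 − 6 + 2 = 386 growth rings.
A: 141.3 mm over 386 years gives 141.3 / 386 ≈ 0.366 mm per year.
B spans 271.9 / 0.366 = 742.90 years ≈ 743 growth rings.

743 growth rings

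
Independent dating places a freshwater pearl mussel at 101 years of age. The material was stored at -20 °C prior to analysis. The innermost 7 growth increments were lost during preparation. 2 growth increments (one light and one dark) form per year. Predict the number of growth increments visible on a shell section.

With 2 growth increments per year, 101 years would produce 101 × 2 = 202 growth increments.
Less the 7 uncaptured growth increments: 202 − 7 = 195.

195 growth increments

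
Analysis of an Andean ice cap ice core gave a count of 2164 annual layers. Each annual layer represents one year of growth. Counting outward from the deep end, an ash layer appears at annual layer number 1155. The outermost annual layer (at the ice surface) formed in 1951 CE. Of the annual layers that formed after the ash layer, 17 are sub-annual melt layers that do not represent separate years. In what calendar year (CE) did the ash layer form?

The ash layer sits at annual layer 1155 from the deep end, so 2164 − 1155 = 1009 annual layers formed after it.
Excluding 17 false annual layers: 1009 − 17 = 992.
1951 − 992 = 959 CE.

959 CE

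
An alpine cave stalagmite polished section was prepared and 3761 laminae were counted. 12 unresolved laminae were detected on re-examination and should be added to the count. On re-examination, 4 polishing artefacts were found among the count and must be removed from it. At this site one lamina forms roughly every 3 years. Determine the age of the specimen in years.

11307 years

After corrections the count is 3761 − 4 + 12 = 3769 laminae.
At 3 years per lamina, 3769 × 3 = 11307 years.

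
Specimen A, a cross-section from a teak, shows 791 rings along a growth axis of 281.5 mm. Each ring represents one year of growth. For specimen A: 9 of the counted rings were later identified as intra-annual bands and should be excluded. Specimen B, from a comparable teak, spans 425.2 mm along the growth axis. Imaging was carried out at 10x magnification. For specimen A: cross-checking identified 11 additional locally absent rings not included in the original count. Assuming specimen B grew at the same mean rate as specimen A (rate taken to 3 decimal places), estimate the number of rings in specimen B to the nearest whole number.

1198 rings

Specimen A: after corrections the count is 791 − 9 + 11 = 793 rings.
A: Mean rate = 281.5 mm / 793 years ≈ 0.355 mm/yr.
B spans 425.2 / 0.355 = 1197.75 years ≈ 1198 rings.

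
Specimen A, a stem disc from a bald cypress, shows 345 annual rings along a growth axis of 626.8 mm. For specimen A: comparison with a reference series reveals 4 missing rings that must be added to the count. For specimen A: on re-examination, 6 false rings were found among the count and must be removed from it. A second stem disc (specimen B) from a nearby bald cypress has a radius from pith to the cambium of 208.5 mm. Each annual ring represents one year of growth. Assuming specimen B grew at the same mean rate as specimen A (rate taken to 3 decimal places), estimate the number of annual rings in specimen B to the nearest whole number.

114 annual rings

Specimen A: adjusted count: 345 − 6 + 4 = 343 annual rings.
A: Extension rate ≈ 626.8 / 343 = 1.827 mm per year.
B spans 208.5 / 1.827 = 114.12 years ≈ 114 annual rings.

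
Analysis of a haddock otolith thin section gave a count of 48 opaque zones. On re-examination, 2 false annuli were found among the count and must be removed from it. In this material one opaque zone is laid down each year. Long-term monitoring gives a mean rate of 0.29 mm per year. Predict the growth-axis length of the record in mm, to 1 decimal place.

Correcting the raw count gives 48 − 2 = 46 true opaque zones.
Predicted length = 0.29 mm/year × 46 years = 13.3 mm.

13.3 mm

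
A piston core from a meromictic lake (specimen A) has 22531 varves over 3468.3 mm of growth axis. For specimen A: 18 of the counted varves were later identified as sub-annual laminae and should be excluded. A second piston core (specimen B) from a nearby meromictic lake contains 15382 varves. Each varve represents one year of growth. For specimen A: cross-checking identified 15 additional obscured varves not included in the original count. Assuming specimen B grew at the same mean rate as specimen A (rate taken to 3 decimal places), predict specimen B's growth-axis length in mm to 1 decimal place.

Specimen A: true varve count = 22531 − 18 + 15 = 22528.
A: 3468.3 mm over 22528 years gives 3468.3 / 22528 ≈ 0.154 mm/yr.
For B, 0.154 mm/year × 15382 years = 2368.8 mm.

2368.8 mm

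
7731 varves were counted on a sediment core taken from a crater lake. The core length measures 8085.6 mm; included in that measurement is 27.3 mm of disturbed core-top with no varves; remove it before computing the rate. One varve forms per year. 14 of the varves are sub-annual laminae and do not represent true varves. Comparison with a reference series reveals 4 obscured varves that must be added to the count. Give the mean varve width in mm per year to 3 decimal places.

1.044 mm per year

Adjusted count: 7731 − 14 + 4 = 7721 varves.
The growth record spans 8085.6 − 27.3 = 8058.3 mm.
8058.3 mm over 7721 years gives 8058.3 / 7721 ≈ 1.044 mm per year.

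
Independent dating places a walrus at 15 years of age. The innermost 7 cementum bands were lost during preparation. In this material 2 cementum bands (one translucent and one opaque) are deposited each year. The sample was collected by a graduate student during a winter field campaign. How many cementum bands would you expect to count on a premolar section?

With 2 cementum bands per year, 15 years would produce 15 × 2 = 30 cementum bands.
30 − 7 missed = 23 cementum bands expected in the prepared section.

23 cementum bands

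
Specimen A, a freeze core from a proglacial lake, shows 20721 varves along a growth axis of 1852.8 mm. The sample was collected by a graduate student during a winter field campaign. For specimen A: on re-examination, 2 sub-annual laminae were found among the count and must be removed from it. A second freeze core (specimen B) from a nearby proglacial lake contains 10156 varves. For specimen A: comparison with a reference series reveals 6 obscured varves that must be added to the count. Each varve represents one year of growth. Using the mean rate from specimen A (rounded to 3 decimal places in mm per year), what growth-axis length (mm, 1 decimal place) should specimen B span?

903.9 mm

Specimen A: after corrections the count is 20721 − 2 + 6 = 20725 varves.
A: Mean rate = 1852.8 mm / 20725 years ≈ 0.089 mm/year.
For B, 0.089 mm/year × 10156 years = 903.9 mm.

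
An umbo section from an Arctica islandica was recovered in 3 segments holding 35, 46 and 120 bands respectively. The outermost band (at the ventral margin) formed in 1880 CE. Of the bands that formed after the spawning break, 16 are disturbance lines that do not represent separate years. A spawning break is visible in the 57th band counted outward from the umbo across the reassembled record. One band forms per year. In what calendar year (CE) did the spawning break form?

1752 CE

Total bands = 35 + 46 + 120 = 201.
Between band 57 and the ventral margin there are 201 − 57 = 144 bands.
Excluding 16 false bands: 144 − 16 = 128.
Counting back 128 years from 1880 CE places the spawning break in 1880 − 128 = 1752 CE.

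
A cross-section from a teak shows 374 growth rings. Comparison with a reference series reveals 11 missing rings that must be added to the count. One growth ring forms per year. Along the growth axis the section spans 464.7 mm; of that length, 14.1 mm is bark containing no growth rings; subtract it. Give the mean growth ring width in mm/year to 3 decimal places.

1.170 mm/year

After corrections the count is 374 + 11 = 385 growth rings.
The growth record spans 464.7 − 14.1 = 450.6 mm.
450.6 mm over 385 years gives 450.6 / 385 ≈ 1.170 mm/year.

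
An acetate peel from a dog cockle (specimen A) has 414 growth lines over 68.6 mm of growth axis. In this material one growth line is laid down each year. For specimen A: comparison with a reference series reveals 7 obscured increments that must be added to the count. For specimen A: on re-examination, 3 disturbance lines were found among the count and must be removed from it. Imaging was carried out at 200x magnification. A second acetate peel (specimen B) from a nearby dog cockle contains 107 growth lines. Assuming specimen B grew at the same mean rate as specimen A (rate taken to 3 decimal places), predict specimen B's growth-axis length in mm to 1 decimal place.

Specimen A: adjusted count: 414 − 3 + 7 = 418 growth lines.
A: Mean rate = 68.6 mm / 418 years ≈ 0.164 mm/yr.
Length of B = 0.164 × 107 = 17.5 mm.

17.5 mm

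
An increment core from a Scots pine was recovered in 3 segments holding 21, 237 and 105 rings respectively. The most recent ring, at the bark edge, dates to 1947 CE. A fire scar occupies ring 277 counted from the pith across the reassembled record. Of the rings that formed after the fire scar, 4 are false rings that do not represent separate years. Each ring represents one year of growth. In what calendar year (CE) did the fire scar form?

Total rings = 21 + 237 + 105 = 363.
363 − 277 = 86 rings lie beyond the fire scar toward the bark edge.
Removing the 4 false rings leaves 86 − 4 = 82 true rings beyond the fire scar.
The ring at the bark edge is 1947 CE, so the fire scar dates to 1947 − 82 = 1865 CE.

1865 CE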